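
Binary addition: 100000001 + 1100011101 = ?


Align and add column by column (LSB to MSB, carry propagating):
  00100000001
+ 01100011101
  -----------
  col 0: 1 + 1 + 0 (carry in) = 2 → bit 0, carry out 1
  col 1: 0 + 0 + 1 (carry in) = 1 → bit 1, carry out 0
  col 2: 0 + 1 + 0 (carry in) = 1 → bit 1, carry out 0
  col 3: 0 + 1 + 0 (carry in) = 1 → bit 1, carry out 0
  col 4: 0 + 1 + 0 (carry in) = 1 → bit 1, carry out 0
  col 5: 0 + 0 + 0 (carry in) = 0 → bit 0, carry out 0
  col 6: 0 + 0 + 0 (carry in) = 0 → bit 0, carry out 0
  col 7: 0 + 0 + 0 (carry in) = 0 → bit 0, carry out 0
  col 8: 1 + 1 + 0 (carry in) = 2 → bit 0, carry out 1
  col 9: 0 + 1 + 1 (carry in) = 2 → bit 0, carry out 1
  col 10: 0 + 0 + 1 (carry in) = 1 → bit 1, carry out 0
Reading bits MSB→LSB: 10000011110
Strip leading zeros: 10000011110
= 10000011110


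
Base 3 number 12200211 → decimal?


Positional values (base 3):
  1 × 3^0 = 1 × 1 = 1
  1 × 3^1 = 1 × 3 = 3
  2 × 3^2 = 2 × 9 = 18
  0 × 3^3 = 0 × 27 = 0
  0 × 3^4 = 0 × 81 = 0
  2 × 3^5 = 2 × 243 = 486
  2 × 3^6 = 2 × 729 = 1458
  1 × 3^7 = 1 × 2187 = 2187
Sum = 1 + 3 + 18 + 0 + 0 + 486 + 1458 + 2187
= 4153


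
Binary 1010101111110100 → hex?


Group into 4-bit nibbles: 1010101111110100
  1010 = A
  1011 = B
  1111 = F
  0100 = 4
= 0xABF4


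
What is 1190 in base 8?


Divide by 8 repeatedly:
1190 ÷ 8 = 148 remainder 6
148 ÷ 8 = 18 remainder 4
18 ÷ 8 = 2 remainder 2
2 ÷ 8 = 0 remainder 2
Reading remainders bottom-up:
= 0o2246


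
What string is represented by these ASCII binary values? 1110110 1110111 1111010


Codes (binary): 1110110 1110111 1111010
Per-code ASCII lookup:
  1110110 = 118  (range 97-122: lowercase, 118 - 97 = 21) → 'v'
  1110111 = 119  (range 97-122: lowercase, 119 - 97 = 22) → 'w'
  1111010 = 122  (range 97-122: lowercase, 122 - 97 = 25) → 'z'
= 'vwz'


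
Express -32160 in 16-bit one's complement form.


Original: 0111110110100000
Invert all bits:
  bit 0: 0 → 1
  bit 1: 1 → 0
  bit 2: 1 → 0
  bit 3: 1 → 0
  bit 4: 1 → 0
  bit 5: 1 → 0
  bit 6: 0 → 1
  bit 7: 1 → 0
  bit 8: 1 → 0
  bit 9: 0 → 1
  bit 10: 1 → 0
  bit 11: 0 → 1
  bit 12: 0 → 1
  bit 13: 0 → 1
  bit 14: 0 → 1
  bit 15: 0 → 1
= 1000001001011111


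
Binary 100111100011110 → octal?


Group into 3-bit groups: 100111100011110
  100 = 4
  111 = 7
  100 = 4
  011 = 3
  110 = 6
= 0o47436


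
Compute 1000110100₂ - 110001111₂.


Align and subtract column by column (LSB to MSB, borrowing when needed):
  1000110100
- 0110001111
  ----------
  col 0: (0 - 0 borrow-in) - 1 → borrow from next column: (0+2) - 1 = 1, borrow out 1
  col 1: (0 - 1 borrow-in) - 1 → borrow from next column: (-1+2) - 1 = 0, borrow out 1
  col 2: (1 - 1 borrow-in) - 1 → borrow from next column: (0+2) - 1 = 1, borrow out 1
  col 3: (0 - 1 borrow-in) - 1 → borrow from next column: (-1+2) - 1 = 0, borrow out 1
  col 4: (1 - 1 borrow-in) - 0 → 0 - 0 = 0, borrow out 0
  col 5: (1 - 0 borrow-in) - 0 → 1 - 0 = 1, borrow out 0
  col 6: (0 - 0 borrow-in) - 0 → 0 - 0 = 0, borrow out 0
  col 7: (0 - 0 borrow-in) - 1 → borrow from next column: (0+2) - 1 = 1, borrow out 1
  col 8: (0 - 1 borrow-in) - 1 → borrow from next column: (-1+2) - 1 = 0, borrow out 1
  col 9: (1 - 1 borrow-in) - 0 → 0 - 0 = 0, borrow out 0
Reading bits MSB→LSB: 0010100101
Strip leading zeros: 10100101
= 10100101


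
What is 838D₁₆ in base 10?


Positional values:
Position 0: D × 16^0 = 13 × 1 = 13
Position 1: 8 × 16^1 = 8 × 16 = 128
Position 2: 3 × 16^2 = 3 × 256 = 768
Position 3: 8 × 16^3 = 8 × 4096 = 32768
Sum = 13 + 128 + 768 + 32768
= 33677


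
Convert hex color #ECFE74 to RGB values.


Hex: #ECFE74
R = EC₁₆ = 236
G = FE₁₆ = 254
B = 74₁₆ = 116
= RGB(236, 254, 116)


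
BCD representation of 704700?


Each digit → 4-bit binary:
  7 → 0111
  0 → 0000
  4 → 0100
  7 → 0111
  0 → 0000
  0 → 0000
= 0111 0000 0100 0111 0000 0000


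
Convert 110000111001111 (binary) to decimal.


Positional values:
Bit 0: 1 × 2^0 = 1
Bit 1: 1 × 2^1 = 2
Bit 2: 1 × 2^2 = 4
Bit 3: 1 × 2^3 = 8
Bit 6: 1 × 2^6 = 64
Bit 7: 1 × 2^7 = 128
Bit 8: 1 × 2^8 = 256
Bit 13: 1 × 2^13 = 8192
Bit 14: 1 × 2^14 = 16384
Sum = 1 + 2 + 4 + 8 + 64 + 128 + 256 + 8192 + 16384
= 25039


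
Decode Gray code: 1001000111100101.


Gray code: 1001000111100101
MSB stays the same: 1
Each subsequent bit = prev_binary XOR current_gray:
  B[1] = 1 XOR 0 = 1
  B[2] = 1 XOR 0 = 1
  B[3] = 1 XOR 1 = 0
  B[4] = 0 XOR 0 = 0
  B[5] = 0 XOR 0 = 0
  B[6] = 0 XOR 0 = 0
  B[7] = 0 XOR 1 = 1
  B[8] = 1 XOR 1 = 0
  B[9] = 0 XOR 1 = 1
  B[10] = 1 XOR 1 = 0
  B[11] = 0 XOR 0 = 0
  B[12] = 0 XOR 0 = 0
  B[13] = 0 XOR 1 = 1
  B[14] = 1 XOR 0 = 1
  B[15] = 1 XOR 1 = 0
= 1110000101000110 (57670 decimal)


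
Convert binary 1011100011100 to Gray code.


Binary: 1011100011100
Gray code: G = B XOR (B >> 1)
B >> 1 = 0101110001110
1011100011100 XOR 0101110001110:
  1 XOR 0 = 1
  0 XOR 1 = 1
  1 XOR 0 = 1
  1 XOR 1 = 0
  1 XOR 1 = 0
  0 XOR 1 = 1
  0 XOR 0 = 0
  0 XOR 0 = 0
  1 XOR 0 = 1
  1 XOR 1 = 0
  1 XOR 1 = 0
  0 XOR 1 = 1
  0 XOR 0 = 0
= 1110010010010


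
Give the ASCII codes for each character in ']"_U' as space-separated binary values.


String: ']"_U'  (4 characters)
Per-character ASCII lookup:
  ']': special character: ']' = 93 → 1011101
  '"': special character: '"' = 34 → 100010
  '_': special character: '_' = 95 → 1011111
  'U': uppercase starts at 65: 'U' = 65 + 20 = 85 → 1010101
= 1011101 100010 1011111 1010101


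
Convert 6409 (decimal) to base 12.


Divide by 12 repeatedly:
6409 ÷ 12 = 534 remainder 1
534 ÷ 12 = 44 remainder 6
44 ÷ 12 = 3 remainder 8
3 ÷ 12 = 0 remainder 3
Reading remainders bottom-up:
= 3861


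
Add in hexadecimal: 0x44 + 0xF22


Align and add column by column (LSB to MSB, each column mod 16 with carry):
  0044
+ 0F22
  ----
  col 0: 4(4) + 2(2) + 0 (carry in) = 6 → 6(6), carry out 0
  col 1: 4(4) + 2(2) + 0 (carry in) = 6 → 6(6), carry out 0
  col 2: 0(0) + F(15) + 0 (carry in) = 15 → F(15), carry out 0
  col 3: 0(0) + 0(0) + 0 (carry in) = 0 → 0(0), carry out 0
Reading digits MSB→LSB: 0F66
Strip leading zeros: F66
= 0xF66


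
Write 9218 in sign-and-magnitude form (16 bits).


Sign bit: 0 (positive)
Magnitude: 9218 = 010010000000010
= 0010010000000010


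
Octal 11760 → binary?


Each octal digit → 3 binary bits:
  1 = 001
  1 = 001
  7 = 111
  6 = 110
  0 = 000
Concatenate: 001 001 111 110 000
= 001001111110000


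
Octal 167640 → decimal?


Positional values:
Position 0: 0 × 8^0 = 0
Position 1: 4 × 8^1 = 32
Position 2: 6 × 8^2 = 384
Position 3: 7 × 8^3 = 3584
Position 4: 6 × 8^4 = 24576
Position 5: 1 × 8^5 = 32768
Sum = 0 + 32 + 384 + 3584 + 24576 + 32768
= 61344


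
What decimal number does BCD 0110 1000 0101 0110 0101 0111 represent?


Each 4-bit group → digit:
  0110 → 6
  1000 → 8
  0101 → 5
  0110 → 6
  0101 → 5
  0111 → 7
= 685657


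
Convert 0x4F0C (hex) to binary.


Each hex digit → 4 binary bits:
  4 = 0100
  F = 1111
  0 = 0000
  C = 1100
Concatenate: 0100 1111 0000 1100
= 0100111100001100


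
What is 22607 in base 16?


Divide by 16 repeatedly:
22607 ÷ 16 = 1412 remainder 15 (F)
1412 ÷ 16 = 88 remainder 4 (4)
88 ÷ 16 = 5 remainder 8 (8)
5 ÷ 16 = 0 remainder 5 (5)
Reading remainders bottom-up:
= 0x584F


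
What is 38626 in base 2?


Divide by 2 repeatedly:
38626 ÷ 2 = 19313 remainder 0
19313 ÷ 2 = 9656 remainder 1
9656 ÷ 2 = 4828 remainder 0
4828 ÷ 2 = 2414 remainder 0
2414 ÷ 2 = 1207 remainder 0
1207 ÷ 2 = 603 remainder 1
603 ÷ 2 = 301 remainder 1
301 ÷ 2 = 150 remainder 1
150 ÷ 2 = 75 remainder 0
75 ÷ 2 = 37 remainder 1
37 ÷ 2 = 18 remainder 1
18 ÷ 2 = 9 remainder 0
9 ÷ 2 = 4 remainder 1
4 ÷ 2 = 2 remainder 0
2 ÷ 2 = 1 remainder 0
1 ÷ 2 = 0 remainder 1
Reading remainders bottom-up:
= 1001011011100010


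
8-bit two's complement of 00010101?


Original: 00010101
Step 1 - Invert all bits: 11101010
Step 2 - Add 1: 11101010 + 1
= 11101011 (represents -21)


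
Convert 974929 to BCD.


Each digit → 4-bit binary:
  9 → 1001
  7 → 0111
  4 → 0100
  9 → 1001
  2 → 0010
  9 → 1001
= 1001 0111 0100 1001 0010 1001


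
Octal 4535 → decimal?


Positional values:
Position 0: 5 × 8^0 = 5
Position 1: 3 × 8^1 = 24
Position 2: 5 × 8^2 = 320
Position 3: 4 × 8^3 = 2048
Sum = 5 + 24 + 320 + 2048
= 2397


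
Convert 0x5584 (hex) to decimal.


Positional values:
Position 0: 4 × 16^0 = 4 × 1 = 4
Position 1: 8 × 16^1 = 8 × 16 = 128
Position 2: 5 × 16^2 = 5 × 256 = 1280
Position 3: 5 × 16^3 = 5 × 4096 = 20480
Sum = 4 + 128 + 1280 + 20480
= 21892


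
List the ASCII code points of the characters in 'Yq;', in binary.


String: 'Yq;'  (3 characters)
Per-character ASCII lookup:
  'Y': uppercase starts at 65: 'Y' = 65 + 24 = 89 → 1011001
  'q': lowercase starts at 97: 'q' = 97 + 16 = 113 → 1110001
  ';': special character: ';' = 59 → 111011
= 1011001 1110001 111011


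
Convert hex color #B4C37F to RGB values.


Hex: #B4C37F
R = B4₁₆ = 180
G = C3₁₆ = 195
B = 7F₁₆ = 127
= RGB(180, 195, 127)


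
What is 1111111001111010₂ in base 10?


Positional values:
Bit 1: 1 × 2^1 = 2
Bit 3: 1 × 2^3 = 8
Bit 4: 1 × 2^4 = 16
Bit 5: 1 × 2^5 = 32
Bit 6: 1 × 2^6 = 64
Bit 9: 1 × 2^9 = 512
Bit 10: 1 × 2^10 = 1024
Bit 11: 1 × 2^11 = 2048
Bit 12: 1 × 2^12 = 4096
Bit 13: 1 × 2^13 = 8192
Bit 14: 1 × 2^14 = 16384
Bit 15: 1 × 2^15 = 32768
Sum = 2 + 8 + 16 + 32 + 64 + 512 + 1024 + 2048 + 4096 + 8192 + 16384 + 32768
= 65146


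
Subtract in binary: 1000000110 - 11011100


Align and subtract column by column (LSB to MSB, borrowing when needed):
  1000000110
- 0011011100
  ----------
  col 0: (0 - 0 borrow-in) - 0 → 0 - 0 = 0, borrow out 0
  col 1: (1 - 0 borrow-in) - 0 → 1 - 0 = 1, borrow out 0
  col 2: (1 - 0 borrow-in) - 1 → 1 - 1 = 0, borrow out 0
  col 3: (0 - 0 borrow-in) - 1 → borrow from next column: (0+2) - 1 = 1, borrow out 1
  col 4: (0 - 1 borrow-in) - 1 → borrow from next column: (-1+2) - 1 = 0, borrow out 1
  col 5: (0 - 1 borrow-in) - 0 → borrow from next column: (-1+2) - 0 = 1, borrow out 1
  col 6: (0 - 1 borrow-in) - 1 → borrow from next column: (-1+2) - 1 = 0, borrow out 1
  col 7: (0 - 1 borrow-in) - 1 → borrow from next column: (-1+2) - 1 = 0, borrow out 1
  col 8: (0 - 1 borrow-in) - 0 → borrow from next column: (-1+2) - 0 = 1, borrow out 1
  col 9: (1 - 1 borrow-in) - 0 → 0 - 0 = 0, borrow out 0
Reading bits MSB→LSB: 0100101010
Strip leading zeros: 100101010
= 100101010


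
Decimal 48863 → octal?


Divide by 8 repeatedly:
48863 ÷ 8 = 6107 remainder 7
6107 ÷ 8 = 763 remainder 3
763 ÷ 8 = 95 remainder 3
95 ÷ 8 = 11 remainder 7
11 ÷ 8 = 1 remainder 3
1 ÷ 8 = 0 remainder 1
Reading remainders bottom-up:
= 0o137337


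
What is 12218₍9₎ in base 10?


Positional values (base 9):
  8 × 9^0 = 8 × 1 = 8
  1 × 9^1 = 1 × 9 = 9
  2 × 9^2 = 2 × 81 = 162
  2 × 9^3 = 2 × 729 = 1458
  1 × 9^4 = 1 × 6561 = 6561
Sum = 8 + 9 + 162 + 1458 + 6561
= 8198


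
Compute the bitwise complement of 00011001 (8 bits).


Original: 00011001
Invert all bits:
  bit 0: 0 → 1
  bit 1: 0 → 1
  bit 2: 0 → 1
  bit 3: 1 → 0
  bit 4: 1 → 0
  bit 5: 0 → 1
  bit 6: 0 → 1
  bit 7: 1 → 0
= 11100110


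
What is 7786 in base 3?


Divide by 3 repeatedly:
7786 ÷ 3 = 2595 remainder 1
2595 ÷ 3 = 865 remainder 0
865 ÷ 3 = 288 remainder 1
288 ÷ 3 = 96 remainder 0
96 ÷ 3 = 32 remainder 0
32 ÷ 3 = 10 remainder 2
10 ÷ 3 = 3 remainder 1
3 ÷ 3 = 1 remainder 0
1 ÷ 3 = 0 remainder 1
Reading remainders bottom-up:
= 101200101


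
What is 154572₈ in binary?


Each octal digit → 3 binary bits:
  1 = 001
  5 = 101
  4 = 100
  5 = 101
  7 = 111
  2 = 010
Concatenate: 001 101 100 101 111 010
= 001101100101111010


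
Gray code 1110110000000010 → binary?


Gray code: 1110110000000010
MSB stays the same: 1
Each subsequent bit = prev_binary XOR current_gray:
  B[1] = 1 XOR 1 = 0
  B[2] = 0 XOR 1 = 1
  B[3] = 1 XOR 0 = 1
  B[4] = 1 XOR 1 = 0
  B[5] = 0 XOR 1 = 1
  B[6] = 1 XOR 0 = 1
  B[7] = 1 XOR 0 = 1
  B[8] = 1 XOR 0 = 1
  B[9] = 1 XOR 0 = 1
  B[10] = 1 XOR 0 = 1
  B[11] = 1 XOR 0 = 1
  B[12] = 1 XOR 0 = 1
  B[13] = 1 XOR 0 = 1
  B[14] = 1 XOR 1 = 0
  B[15] = 0 XOR 0 = 0
= 1011011111111100 (47100 decimal)


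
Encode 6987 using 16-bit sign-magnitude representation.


Sign bit: 0 (positive)
Magnitude: 6987 = 001101101001011
= 0001101101001011


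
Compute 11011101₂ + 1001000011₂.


Align and add column by column (LSB to MSB, carry propagating):
  00011011101
+ 01001000011
  -----------
  col 0: 1 + 1 + 0 (carry in) = 2 → bit 0, carry out 1
  col 1: 0 + 1 + 1 (carry in) = 2 → bit 0, carry out 1
  col 2: 1 + 0 + 1 (carry in) = 2 → bit 0, carry out 1
  col 3: 1 + 0 + 1 (carry in) = 2 → bit 0, carry out 1
  col 4: 1 + 0 + 1 (carry in) = 2 → bit 0, carry out 1
  col 5: 0 + 0 + 1 (carry in) = 1 → bit 1, carry out 0
  col 6: 1 + 1 + 0 (carry in) = 2 → bit 0, carry out 1
  col 7: 1 + 0 + 1 (carry in) = 2 → bit 0, carry out 1
  col 8: 0 + 0 + 1 (carry in) = 1 → bit 1, carry out 0
  col 9: 0 + 1 + 0 (carry in) = 1 → bit 1, carry out 0
  col 10: 0 + 0 + 0 (carry in) = 0 → bit 0, carry out 0
Reading bits MSB→LSB: 01100100000
Strip leading zeros: 1100100000
= 1100100000


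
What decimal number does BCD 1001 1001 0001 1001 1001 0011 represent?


Each 4-bit group → digit:
  1001 → 9
  1001 → 9
  0001 → 1
  1001 → 9
  1001 → 9
  0011 → 3
= 991993


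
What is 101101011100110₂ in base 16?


Group into 4-bit nibbles: 0101101011100110
  0101 = 5
  1010 = A
  1110 = E
  0110 = 6
= 0x5AE6


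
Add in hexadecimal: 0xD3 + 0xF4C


Align and add column by column (LSB to MSB, each column mod 16 with carry):
  00D3
+ 0F4C
  ----
  col 0: 3(3) + C(12) + 0 (carry in) = 15 → F(15), carry out 0
  col 1: D(13) + 4(4) + 0 (carry in) = 17 → 1(1), carry out 1
  col 2: 0(0) + F(15) + 1 (carry in) = 16 → 0(0), carry out 1
  col 3: 0(0) + 0(0) + 1 (carry in) = 1 → 1(1), carry out 0
Reading digits MSB→LSB: 101F
Strip leading zeros: 101F
= 0x101F


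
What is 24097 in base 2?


Divide by 2 repeatedly:
24097 ÷ 2 = 12048 remainder 1
12048 ÷ 2 = 6024 remainder 0
6024 ÷ 2 = 3012 remainder 0
3012 ÷ 2 = 1506 remainder 0
1506 ÷ 2 = 753 remainder 0
753 ÷ 2 = 376 remainder 1
376 ÷ 2 = 188 remainder 0
188 ÷ 2 = 94 remainder 0
94 ÷ 2 = 47 remainder 0
47 ÷ 2 = 23 remainder 1
23 ÷ 2 = 11 remainder 1
11 ÷ 2 = 5 remainder 1
5 ÷ 2 = 2 remainder 1
2 ÷ 2 = 1 remainder 0
1 ÷ 2 = 0 remainder 1
Reading remainders bottom-up:
= 101111000100001


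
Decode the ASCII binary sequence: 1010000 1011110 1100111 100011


Codes (binary): 1010000 1011110 1100111 100011
Per-code ASCII lookup:
  1010000 = 80  (range 65-90: uppercase, 80 - 65 = 15) → 'P'
  1011110 = 94  (special character) → '^'
  1100111 = 103  (range 97-122: lowercase, 103 - 97 = 6) → 'g'
  100011 = 35  (special character) → '#'
= 'P^g#'


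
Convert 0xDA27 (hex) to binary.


Each hex digit → 4 binary bits:
  D = 1101
  A = 1010
  2 = 0010
  7 = 0111
Concatenate: 1101 1010 0010 0111
= 1101101000100111


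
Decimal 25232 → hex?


Divide by 16 repeatedly:
25232 ÷ 16 = 1577 remainder 0 (0)
1577 ÷ 16 = 98 remainder 9 (9)
98 ÷ 16 = 6 remainder 2 (2)
6 ÷ 16 = 0 remainder 6 (6)
Reading remainders bottom-up:
= 0x6290


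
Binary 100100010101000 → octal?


Group into 3-bit groups: 100100010101000
  100 = 4
  100 = 4
  010 = 2
  101 = 5
  000 = 0
= 0o44250


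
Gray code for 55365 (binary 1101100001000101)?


Binary: 1101100001000101
Gray code: G = B XOR (B >> 1)
B >> 1 = 0110110000100010
1101100001000101 XOR 0110110000100010:
  1 XOR 0 = 1
  1 XOR 1 = 0
  0 XOR 1 = 1
  1 XOR 0 = 1
  1 XOR 1 = 0
  0 XOR 1 = 1
  0 XOR 0 = 0
  0 XOR 0 = 0
  0 XOR 0 = 0
  1 XOR 0 = 1
  0 XOR 1 = 1
  0 XOR 0 = 0
  0 XOR 0 = 0
  1 XOR 0 = 1
  0 XOR 1 = 1
  1 XOR 0 = 1
= 1011010001100111


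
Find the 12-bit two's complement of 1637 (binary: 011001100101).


Original: 011001100101
Step 1 - Invert all bits: 100110011010
Step 2 - Add 1: 100110011010 + 1
= 100110011011 (represents -1637)


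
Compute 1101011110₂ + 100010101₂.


Align and add column by column (LSB to MSB, carry propagating):
  01101011110
+ 00100010101
  -----------
  col 0: 0 + 1 + 0 (carry in) = 1 → bit 1, carry out 0
  col 1: 1 + 0 + 0 (carry in) = 1 → bit 1, carry out 0
  col 2: 1 + 1 + 0 (carry in) = 2 → bit 0, carry out 1
  col 3: 1 + 0 + 1 (carry in) = 2 → bit 0, carry out 1
  col 4: 1 + 1 + 1 (carry in) = 3 → bit 1, carry out 1
  col 5: 0 + 0 + 1 (carry in) = 1 → bit 1, carry out 0
  col 6: 1 + 0 + 0 (carry in) = 1 → bit 1, carry out 0
  col 7: 0 + 0 + 0 (carry in) = 0 → bit 0, carry out 0
  col 8: 1 + 1 + 0 (carry in) = 2 → bit 0, carry out 1
  col 9: 1 + 0 + 1 (carry in) = 2 → bit 0, carry out 1
  col 10: 0 + 0 + 1 (carry in) = 1 → bit 1, carry out 0
Reading bits MSB→LSB: 10001110011
Strip leading zeros: 10001110011
= 10001110011


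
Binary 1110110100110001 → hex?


Group into 4-bit nibbles: 1110110100110001
  1110 = E
  1101 = D
  0011 = 3
  0001 = 1
= 0xED31


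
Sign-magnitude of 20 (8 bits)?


Sign bit: 0 (positive)
Magnitude: 20 = 0010100
= 00010100


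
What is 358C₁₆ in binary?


Each hex digit → 4 binary bits:
  3 = 0011
  5 = 0101
  8 = 1000
  C = 1100
Concatenate: 0011 0101 1000 1100
= 0011010110001100


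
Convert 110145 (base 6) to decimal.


Positional values (base 6):
  5 × 6^0 = 5 × 1 = 5
  4 × 6^1 = 4 × 6 = 24
  1 × 6^2 = 1 × 36 = 36
  0 × 6^3 = 0 × 216 = 0
  1 × 6^4 = 1 × 1296 = 1296
  1 × 6^5 = 1 × 7776 = 7776
Sum = 5 + 24 + 36 + 0 + 1296 + 7776
= 9137


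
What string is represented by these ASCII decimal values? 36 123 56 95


Codes (decimal): 36 123 56 95
Per-code ASCII lookup:
  36  (special character) → '$'
  123  (special character) → '{'
  56  (range 48-57: digits, 56 - 48 = 8) → '8'
  95  (special character) → '_'
= '${8_'


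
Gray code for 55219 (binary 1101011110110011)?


Binary: 1101011110110011
Gray code: G = B XOR (B >> 1)
B >> 1 = 0110101111011001
1101011110110011 XOR 0110101111011001:
  1 XOR 0 = 1
  1 XOR 1 = 0
  0 XOR 1 = 1
  1 XOR 0 = 1
  0 XOR 1 = 1
  1 XOR 0 = 1
  1 XOR 1 = 0
  1 XOR 1 = 0
  1 XOR 1 = 0
  0 XOR 1 = 1
  1 XOR 0 = 1
  1 XOR 1 = 0
  0 XOR 1 = 1
  0 XOR 0 = 0
  1 XOR 0 = 1
  1 XOR 1 = 0
= 1011110001101010


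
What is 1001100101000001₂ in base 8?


Group into 3-bit groups: 001001100101000001
  001 = 1
  001 = 1
  100 = 4
  101 = 5
  000 = 0
  001 = 1
= 0o114501


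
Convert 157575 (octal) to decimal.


Positional values:
Position 0: 5 × 8^0 = 5
Position 1: 7 × 8^1 = 56
Position 2: 5 × 8^2 = 320
Position 3: 7 × 8^3 = 3584
Position 4: 5 × 8^4 = 20480
Position 5: 1 × 8^5 = 32768
Sum = 5 + 56 + 320 + 3584 + 20480 + 32768
= 57213


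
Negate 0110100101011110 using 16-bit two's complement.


Original: 0110100101011110
Step 1 - Invert all bits: 1001011010100001
Step 2 - Add 1: 1001011010100001 + 1
= 1001011010100010 (represents -26974)


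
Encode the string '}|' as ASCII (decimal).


String: '}|'  (2 characters)
Per-character ASCII lookup:
  '}': special character: '}' = 125
  '|': special character: '|' = 124
= 125 124


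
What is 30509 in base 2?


Divide by 2 repeatedly:
30509 ÷ 2 = 15254 remainder 1
15254 ÷ 2 = 7627 remainder 0
7627 ÷ 2 = 3813 remainder 1
3813 ÷ 2 = 1906 remainder 1
1906 ÷ 2 = 953 remainder 0
953 ÷ 2 = 476 remainder 1
476 ÷ 2 = 238 remainder 0
238 ÷ 2 = 119 remainder 0
119 ÷ 2 = 59 remainder 1
59 ÷ 2 = 29 remainder 1
29 ÷ 2 = 14 remainder 1
14 ÷ 2 = 7 remainder 0
7 ÷ 2 = 3 remainder 1
3 ÷ 2 = 1 remainder 1
1 ÷ 2 = 0 remainder 1
Reading remainders bottom-up:
= 111011100101101


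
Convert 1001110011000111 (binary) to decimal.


Positional values:
Bit 0: 1 × 2^0 = 1
Bit 1: 1 × 2^1 = 2
Bit 2: 1 × 2^2 = 4
Bit 6: 1 × 2^6 = 64
Bit 7: 1 × 2^7 = 128
Bit 10: 1 × 2^10 = 1024
Bit 11: 1 × 2^11 = 2048
Bit 12: 1 × 2^12 = 4096
Bit 15: 1 × 2^15 = 32768
Sum = 1 + 2 + 4 + 64 + 128 + 1024 + 2048 + 4096 + 32768
= 40135


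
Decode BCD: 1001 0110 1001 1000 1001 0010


Each 4-bit group → digit:
  1001 → 9
  0110 → 6
  1001 → 9
  1000 → 8
  1001 → 9
  0010 → 2
= 969892


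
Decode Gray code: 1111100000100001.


Gray code: 1111100000100001
MSB stays the same: 1
Each subsequent bit = prev_binary XOR current_gray:
  B[1] = 1 XOR 1 = 0
  B[2] = 0 XOR 1 = 1
  B[3] = 1 XOR 1 = 0
  B[4] = 0 XOR 1 = 1
  B[5] = 1 XOR 0 = 1
  B[6] = 1 XOR 0 = 1
  B[7] = 1 XOR 0 = 1
  B[8] = 1 XOR 0 = 1
  B[9] = 1 XOR 0 = 1
  B[10] = 1 XOR 1 = 0
  B[11] = 0 XOR 0 = 0
  B[12] = 0 XOR 0 = 0
  B[13] = 0 XOR 0 = 0
  B[14] = 0 XOR 0 = 0
  B[15] = 0 XOR 1 = 1
= 1010111111000001 (44993 decimal)


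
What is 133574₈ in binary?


Each octal digit → 3 binary bits:
  1 = 001
  3 = 011
  3 = 011
  5 = 101
  7 = 111
  4 = 100
Concatenate: 001 011 011 101 111 100
= 001011011101111100


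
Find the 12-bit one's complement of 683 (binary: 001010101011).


Original: 001010101011
Invert all bits:
  bit 0: 0 → 1
  bit 1: 0 → 1
  bit 2: 1 → 0
  bit 3: 0 → 1
  bit 4: 1 → 0
  bit 5: 0 → 1
  bit 6: 1 → 0
  bit 7: 0 → 1
  bit 8: 1 → 0
  bit 9: 0 → 1
  bit 10: 1 → 0
  bit 11: 1 → 0
= 110101010100


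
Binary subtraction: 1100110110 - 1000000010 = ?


Align and subtract column by column (LSB to MSB, borrowing when needed):
  1100110110
- 1000000010
  ----------
  col 0: (0 - 0 borrow-in) - 0 → 0 - 0 = 0, borrow out 0
  col 1: (1 - 0 borrow-in) - 1 → 1 - 1 = 0, borrow out 0
  col 2: (1 - 0 borrow-in) - 0 → 1 - 0 = 1, borrow out 0
  col 3: (0 - 0 borrow-in) - 0 → 0 - 0 = 0, borrow out 0
  col 4: (1 - 0 borrow-in) - 0 → 1 - 0 = 1, borrow out 0
  col 5: (1 - 0 borrow-in) - 0 → 1 - 0 = 1, borrow out 0
  col 6: (0 - 0 borrow-in) - 0 → 0 - 0 = 0, borrow out 0
  col 7: (0 - 0 borrow-in) - 0 → 0 - 0 = 0, borrow out 0
  col 8: (1 - 0 borrow-in) - 0 → 1 - 0 = 1, borrow out 0
  col 9: (1 - 0 borrow-in) - 1 → 1 - 1 = 0, borrow out 0
Reading bits MSB→LSB: 0100110100
Strip leading zeros: 100110100
= 100110100


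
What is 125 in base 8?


Divide by 8 repeatedly:
125 ÷ 8 = 15 remainder 5
15 ÷ 8 = 1 remainder 7
1 ÷ 8 = 0 remainder 1
Reading remainders bottom-up:
= 0o175


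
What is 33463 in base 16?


Divide by 16 repeatedly:
33463 ÷ 16 = 2091 remainder 7 (7)
2091 ÷ 16 = 130 remainder 11 (B)
130 ÷ 16 = 8 remainder 2 (2)
8 ÷ 16 = 0 remainder 8 (8)
Reading remainders bottom-up:
= 0x82B7


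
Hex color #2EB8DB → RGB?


Hex: #2EB8DB
R = 2E₁₆ = 46
G = B8₁₆ = 184
B = DB₁₆ = 219
= RGB(46, 184, 219)


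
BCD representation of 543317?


Each digit → 4-bit binary:
  5 → 0101
  4 → 0100
  3 → 0011
  3 → 0011
  1 → 0001
  7 → 0111
= 0101 0100 0011 0011 0001 0111


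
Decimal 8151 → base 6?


Divide by 6 repeatedly:
8151 ÷ 6 = 1358 remainder 3
1358 ÷ 6 = 226 remainder 2
226 ÷ 6 = 37 remainder 4
37 ÷ 6 = 6 remainder 1
6 ÷ 6 = 1 remainder 0
1 ÷ 6 = 0 remainder 1
Reading remainders bottom-up:
= 101423


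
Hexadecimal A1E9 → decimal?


Positional values:
Position 0: 9 × 16^0 = 9 × 1 = 9
Position 1: E × 16^1 = 14 × 16 = 224
Position 2: 1 × 16^2 = 1 × 256 = 256
Position 3: A × 16^3 = 10 × 4096 = 40960
Sum = 9 + 224 + 256 + 40960
= 41449


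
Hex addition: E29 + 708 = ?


Align and add column by column (LSB to MSB, each column mod 16 with carry):
  0E29
+ 0708
  ----
  col 0: 9(9) + 8(8) + 0 (carry in) = 17 → 1(1), carry out 1
  col 1: 2(2) + 0(0) + 1 (carry in) = 3 → 3(3), carry out 0
  col 2: E(14) + 7(7) + 0 (carry in) = 21 → 5(5), carry out 1
  col 3: 0(0) + 0(0) + 1 (carry in) = 1 → 1(1), carry out 0
Reading digits MSB→LSB: 1531
Strip leading zeros: 1531
= 0x1531


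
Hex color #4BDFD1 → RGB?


Hex: #4BDFD1
R = 4B₁₆ = 75
G = DF₁₆ = 223
B = D1₁₆ = 209
= RGB(75, 223, 209)


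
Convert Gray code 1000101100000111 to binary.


Gray code: 1000101100000111
MSB stays the same: 1
Each subsequent bit = prev_binary XOR current_gray:
  B[1] = 1 XOR 0 = 1
  B[2] = 1 XOR 0 = 1
  B[3] = 1 XOR 0 = 1
  B[4] = 1 XOR 1 = 0
  B[5] = 0 XOR 0 = 0
  B[6] = 0 XOR 1 = 1
  B[7] = 1 XOR 1 = 0
  B[8] = 0 XOR 0 = 0
  B[9] = 0 XOR 0 = 0
  B[10] = 0 XOR 0 = 0
  B[11] = 0 XOR 0 = 0
  B[12] = 0 XOR 0 = 0
  B[13] = 0 XOR 1 = 1
  B[14] = 1 XOR 1 = 0
  B[15] = 0 XOR 1 = 1
= 1111001000000101 (61957 decimal)


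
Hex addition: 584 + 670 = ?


Align and add column by column (LSB to MSB, each column mod 16 with carry):
  0584
+ 0670
  ----
  col 0: 4(4) + 0(0) + 0 (carry in) = 4 → 4(4), carry out 0
  col 1: 8(8) + 7(7) + 0 (carry in) = 15 → F(15), carry out 0
  col 2: 5(5) + 6(6) + 0 (carry in) = 11 → B(11), carry out 0
  col 3: 0(0) + 0(0) + 0 (carry in) = 0 → 0(0), carry out 0
Reading digits MSB→LSB: 0BF4
Strip leading zeros: BF4
= 0xBF4


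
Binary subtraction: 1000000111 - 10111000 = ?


Align and subtract column by column (LSB to MSB, borrowing when needed):
  1000000111
- 0010111000
  ----------
  col 0: (1 - 0 borrow-in) - 0 → 1 - 0 = 1, borrow out 0
  col 1: (1 - 0 borrow-in) - 0 → 1 - 0 = 1, borrow out 0
  col 2: (1 - 0 borrow-in) - 0 → 1 - 0 = 1, borrow out 0
  col 3: (0 - 0 borrow-in) - 1 → borrow from next column: (0+2) - 1 = 1, borrow out 1
  col 4: (0 - 1 borrow-in) - 1 → borrow from next column: (-1+2) - 1 = 0, borrow out 1
  col 5: (0 - 1 borrow-in) - 1 → borrow from next column: (-1+2) - 1 = 0, borrow out 1
  col 6: (0 - 1 borrow-in) - 0 → borrow from next column: (-1+2) - 0 = 1, borrow out 1
  col 7: (0 - 1 borrow-in) - 1 → borrow from next column: (-1+2) - 1 = 0, borrow out 1
  col 8: (0 - 1 borrow-in) - 0 → borrow from next column: (-1+2) - 0 = 1, borrow out 1
  col 9: (1 - 1 borrow-in) - 0 → 0 - 0 = 0, borrow out 0
Reading bits MSB→LSB: 0101001111
Strip leading zeros: 101001111
= 101001111


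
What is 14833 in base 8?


Divide by 8 repeatedly:
14833 ÷ 8 = 1854 remainder 1
1854 ÷ 8 = 231 remainder 6
231 ÷ 8 = 28 remainder 7
28 ÷ 8 = 3 remainder 4
3 ÷ 8 = 0 remainder 3
Reading remainders bottom-up:
= 0o34761


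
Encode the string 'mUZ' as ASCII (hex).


String: 'mUZ'  (3 characters)
Per-character ASCII lookup:
  'm': lowercase starts at 97: 'm' = 97 + 12 = 109 → 0x6D
  'U': uppercase starts at 65: 'U' = 65 + 20 = 85 → 0x55
  'Z': uppercase starts at 65: 'Z' = 65 + 25 = 90 → 0x5A
= 0x6D 0x55 0x5A


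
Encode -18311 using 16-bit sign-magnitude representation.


Sign bit: 1 (negative)
Magnitude: 18311 = 100011110000111
= 1100011110000111


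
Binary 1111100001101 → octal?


Group into 3-bit groups: 001111100001101
  001 = 1
  111 = 7
  100 = 4
  001 = 1
  101 = 5
= 0o17415


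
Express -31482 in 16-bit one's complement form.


Original: 0111101011111010
Invert all bits:
  bit 0: 0 → 1
  bit 1: 1 → 0
  bit 2: 1 → 0
  bit 3: 1 → 0
  bit 4: 1 → 0
  bit 5: 0 → 1
  bit 6: 1 → 0
  bit 7: 0 → 1
  bit 8: 1 → 0
  bit 9: 1 → 0
  bit 10: 1 → 0
  bit 11: 1 → 0
  bit 12: 1 → 0
  bit 13: 0 → 1
  bit 14: 1 → 0
  bit 15: 0 → 1
= 1000010100000101


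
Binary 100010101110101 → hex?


Group into 4-bit nibbles: 0100010101110101
  0100 = 4
  0101 = 5
  0111 = 7
  0101 = 5
= 0x4575


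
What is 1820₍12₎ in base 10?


Positional values (base 12):
  0 × 12^0 = 0 × 1 = 0
  2 × 12^1 = 2 × 12 = 24
  8 × 12^2 = 8 × 144 = 1152
  1 × 12^3 = 1 × 1728 = 1728
Sum = 0 + 24 + 1152 + 1728
= 2904


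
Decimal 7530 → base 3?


Divide by 3 repeatedly:
7530 ÷ 3 = 2510 remainder 0
2510 ÷ 3 = 836 remainder 2
836 ÷ 3 = 278 remainder 2
278 ÷ 3 = 92 remainder 2
92 ÷ 3 = 30 remainder 2
30 ÷ 3 = 10 remainder 0
10 ÷ 3 = 3 remainder 1
3 ÷ 3 = 1 remainder 0
1 ÷ 3 = 0 remainder 1
Reading remainders bottom-up:
= 101022220


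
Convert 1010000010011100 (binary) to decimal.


Positional values:
Bit 2: 1 × 2^2 = 4
Bit 3: 1 × 2^3 = 8
Bit 4: 1 × 2^4 = 16
Bit 7: 1 × 2^7 = 128
Bit 13: 1 × 2^13 = 8192
Bit 15: 1 × 2^15 = 32768
Sum = 4 + 8 + 16 + 128 + 8192 + 32768
= 41116


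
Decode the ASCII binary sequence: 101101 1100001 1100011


Codes (binary): 101101 1100001 1100011
Per-code ASCII lookup:
  101101 = 45  (special character) → '-'
  1100001 = 97  (range 97-122: lowercase, 97 - 97 = 0) → 'a'
  1100011 = 99  (range 97-122: lowercase, 99 - 97 = 2) → 'c'
= '-ac'


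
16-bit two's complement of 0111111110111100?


Original: 0111111110111100
Step 1 - Invert all bits: 1000000001000011
Step 2 - Add 1: 1000000001000011 + 1
= 1000000001000100 (represents -32700)


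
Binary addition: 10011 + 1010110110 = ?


Align and add column by column (LSB to MSB, carry propagating):
  00000010011
+ 01010110110
  -----------
  col 0: 1 + 0 + 0 (carry in) = 1 → bit 1, carry out 0
  col 1: 1 + 1 + 0 (carry in) = 2 → bit 0, carry out 1
  col 2: 0 + 1 + 1 (carry in) = 2 → bit 0, carry out 1
  col 3: 0 + 0 + 1 (carry in) = 1 → bit 1, carry out 0
  col 4: 1 + 1 + 0 (carry in) = 2 → bit 0, carry out 1
  col 5: 0 + 1 + 1 (carry in) = 2 → bit 0, carry out 1
  col 6: 0 + 0 + 1 (carry in) = 1 → bit 1, carry out 0
  col 7: 0 + 1 + 0 (carry in) = 1 → bit 1, carry out 0
  col 8: 0 + 0 + 0 (carry in) = 0 → bit 0, carry out 0
  col 9: 0 + 1 + 0 (carry in) = 1 → bit 1, carry out 0
  col 10: 0 + 0 + 0 (carry in) = 0 → bit 0, carry out 0
Reading bits MSB→LSB: 01011001001
Strip leading zeros: 1011001001
= 1011001001


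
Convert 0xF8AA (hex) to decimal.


Positional values:
Position 0: A × 16^0 = 10 × 1 = 10
Position 1: A × 16^1 = 10 × 16 = 160
Position 2: 8 × 16^2 = 8 × 256 = 2048
Position 3: F × 16^3 = 15 × 4096 = 61440
Sum = 10 + 160 + 2048 + 61440
= 63658


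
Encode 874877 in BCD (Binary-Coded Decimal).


Each digit → 4-bit binary:
  8 → 1000
  7 → 0111
  4 → 0100
  8 → 1000
  7 → 0111
  7 → 0111
= 1000 0111 0100 1000 0111 0111


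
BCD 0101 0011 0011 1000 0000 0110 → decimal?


Each 4-bit group → digit:
  0101 → 5
  0011 → 3
  0011 → 3
  1000 → 8
  0000 → 0
  0110 → 6
= 533806


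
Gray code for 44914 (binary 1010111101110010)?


Binary: 1010111101110010
Gray code: G = B XOR (B >> 1)
B >> 1 = 0101011110111001
1010111101110010 XOR 0101011110111001:
  1 XOR 0 = 1
  0 XOR 1 = 1
  1 XOR 0 = 1
  0 XOR 1 = 1
  1 XOR 0 = 1
  1 XOR 1 = 0
  1 XOR 1 = 0
  1 XOR 1 = 0
  0 XOR 1 = 1
  1 XOR 0 = 1
  1 XOR 1 = 0
  1 XOR 1 = 0
  0 XOR 1 = 1
  0 XOR 0 = 0
  1 XOR 0 = 1
  0 XOR 1 = 1
= 1111100011001011


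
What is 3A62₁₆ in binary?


Each hex digit → 4 binary bits:
  3 = 0011
  A = 1010
  6 = 0110
  2 = 0010
Concatenate: 0011 1010 0110 0010
= 0011101001100010


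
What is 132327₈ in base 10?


Positional values:
Position 0: 7 × 8^0 = 7
Position 1: 2 × 8^1 = 16
Position 2: 3 × 8^2 = 192
Position 3: 2 × 8^3 = 1024
Position 4: 3 × 8^4 = 12288
Position 5: 1 × 8^5 = 32768
Sum = 7 + 16 + 192 + 1024 + 12288 + 32768
= 46295


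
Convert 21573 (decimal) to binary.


Divide by 2 repeatedly:
21573 ÷ 2 = 10786 remainder 1
10786 ÷ 2 = 5393 remainder 0
5393 ÷ 2 = 2696 remainder 1
2696 ÷ 2 = 1348 remainder 0
1348 ÷ 2 = 674 remainder 0
674 ÷ 2 = 337 remainder 0
337 ÷ 2 = 168 remainder 1
168 ÷ 2 = 84 remainder 0
84 ÷ 2 = 42 remainder 0
42 ÷ 2 = 21 remainder 0
21 ÷ 2 = 10 remainder 1
10 ÷ 2 = 5 remainder 0
5 ÷ 2 = 2 remainder 1
2 ÷ 2 = 1 remainder 0
1 ÷ 2 = 0 remainder 1
Reading remainders bottom-up:
= 101010001000101


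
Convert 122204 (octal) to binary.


Each octal digit → 3 binary bits:
  1 = 001
  2 = 010
  2 = 010
  2 = 010
  0 = 000
  4 = 100
Concatenate: 001 010 010 010 000 100
= 001010010010000100


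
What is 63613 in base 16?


Divide by 16 repeatedly:
63613 ÷ 16 = 3975 remainder 13 (D)
3975 ÷ 16 = 248 remainder 7 (7)
248 ÷ 16 = 15 remainder 8 (8)
15 ÷ 16 = 0 remainder 15 (F)
Reading remainders bottom-up:
= 0xF87D


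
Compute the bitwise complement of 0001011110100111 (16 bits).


Original: 0001011110100111
Invert all bits:
  bit 0: 0 → 1
  bit 1: 0 → 1
  bit 2: 0 → 1
  bit 3: 1 → 0
  bit 4: 0 → 1
  bit 5: 1 → 0
  bit 6: 1 → 0
  bit 7: 1 → 0
  bit 8: 1 → 0
  bit 9: 0 → 1
  bit 10: 1 → 0
  bit 11: 0 → 1
  bit 12: 0 → 1
  bit 13: 1 → 0
  bit 14: 1 → 0
  bit 15: 1 → 0
= 1110100001011000


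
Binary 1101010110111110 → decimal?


Positional values:
Bit 1: 1 × 2^1 = 2
Bit 2: 1 × 2^2 = 4
Bit 3: 1 × 2^3 = 8
Bit 4: 1 × 2^4 = 16
Bit 5: 1 × 2^5 = 32
Bit 7: 1 × 2^7 = 128
Bit 8: 1 × 2^8 = 256
Bit 10: 1 × 2^10 = 1024
Bit 12: 1 × 2^12 = 4096
Bit 14: 1 × 2^14 = 16384
Bit 15: 1 × 2^15 = 32768
Sum = 2 + 4 + 8 + 16 + 32 + 128 + 256 + 1024 + 4096 + 16384 + 32768
= 54718


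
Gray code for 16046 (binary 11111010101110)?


Binary: 11111010101110
Gray code: G = B XOR (B >> 1)
B >> 1 = 01111101010111
11111010101110 XOR 01111101010111:
  1 XOR 0 = 1
  1 XOR 1 = 0
  1 XOR 1 = 0
  1 XOR 1 = 0
  1 XOR 1 = 0
  0 XOR 1 = 1
  1 XOR 0 = 1
  0 XOR 1 = 1
  1 XOR 0 = 1
  0 XOR 1 = 1
  1 XOR 0 = 1
  1 XOR 1 = 0
  1 XOR 1 = 0
  0 XOR 1 = 1
= 10000111111001


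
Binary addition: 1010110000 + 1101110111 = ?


Align and add column by column (LSB to MSB, carry propagating):
  01010110000
+ 01101110111
  -----------
  col 0: 0 + 1 + 0 (carry in) = 1 → bit 1, carry out 0
  col 1: 0 + 1 + 0 (carry in) = 1 → bit 1, carry out 0
  col 2: 0 + 1 + 0 (carry in) = 1 → bit 1, carry out 0
  col 3: 0 + 0 + 0 (carry in) = 0 → bit 0, carry out 0
  col 4: 1 + 1 + 0 (carry in) = 2 → bit 0, carry out 1
  col 5: 1 + 1 + 1 (carry in) = 3 → bit 1, carry out 1
  col 6: 0 + 1 + 1 (carry in) = 2 → bit 0, carry out 1
  col 7: 1 + 0 + 1 (carry in) = 2 → bit 0, carry out 1
  col 8: 0 + 1 + 1 (carry in) = 2 → bit 0, carry out 1
  col 9: 1 + 1 + 1 (carry in) = 3 → bit 1, carry out 1
  col 10: 0 + 0 + 1 (carry in) = 1 → bit 1, carry out 0
Reading bits MSB→LSB: 11000100111
Strip leading zeros: 11000100111
= 11000100111


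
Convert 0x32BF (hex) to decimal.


Positional values:
Position 0: F × 16^0 = 15 × 1 = 15
Position 1: B × 16^1 = 11 × 16 = 176
Position 2: 2 × 16^2 = 2 × 256 = 512
Position 3: 3 × 16^3 = 3 × 4096 = 12288
Sum = 15 + 176 + 512 + 12288
= 12991


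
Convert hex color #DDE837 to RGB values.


Hex: #DDE837
R = DD₁₆ = 221
G = E8₁₆ = 232
B = 37₁₆ = 55
= RGB(221, 232, 55)


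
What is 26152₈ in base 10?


Positional values:
Position 0: 2 × 8^0 = 2
Position 1: 5 × 8^1 = 40
Position 2: 1 × 8^2 = 64
Position 3: 6 × 8^3 = 3072
Position 4: 2 × 8^4 = 8192
Sum = 2 + 40 + 64 + 3072 + 8192
= 11370


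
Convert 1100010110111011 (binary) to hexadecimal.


Group into 4-bit nibbles: 1100010110111011
  1100 = C
  0101 = 5
  1011 = B
  1011 = B
= 0xC5BB


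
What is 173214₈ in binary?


Each octal digit → 3 binary bits:
  1 = 001
  7 = 111
  3 = 011
  2 = 010
  1 = 001
  4 = 100
Concatenate: 001 111 011 010 001 100
= 001111011010001100


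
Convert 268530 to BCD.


Each digit → 4-bit binary:
  2 → 0010
  6 → 0110
  8 → 1000
  5 → 0101
  3 → 0011
  0 → 0000
= 0010 0110 1000 0101 0011 0000


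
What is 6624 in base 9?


Divide by 9 repeatedly:
6624 ÷ 9 = 736 remainder 0
736 ÷ 9 = 81 remainder 7
81 ÷ 9 = 9 remainder 0
9 ÷ 9 = 1 remainder 0
1 ÷ 9 = 0 remainder 1
Reading remainders bottom-up:
= 10070


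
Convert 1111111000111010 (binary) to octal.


Group into 3-bit groups: 001111111000111010
  001 = 1
  111 = 7
  111 = 7
  000 = 0
  111 = 7
  010 = 2
= 0o177072


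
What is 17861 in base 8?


Divide by 8 repeatedly:
17861 ÷ 8 = 2232 remainder 5
2232 ÷ 8 = 279 remainder 0
279 ÷ 8 = 34 remainder 7
34 ÷ 8 = 4 remainder 2
4 ÷ 8 = 0 remainder 4
Reading remainders bottom-up:
= 0o42705


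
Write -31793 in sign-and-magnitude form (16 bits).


Sign bit: 1 (negative)
Magnitude: 31793 = 111110000110001
= 1111110000110001


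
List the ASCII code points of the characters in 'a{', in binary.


String: 'a{'  (2 characters)
Per-character ASCII lookup:
  'a': lowercase starts at 97: 'a' = 97 + 0 = 97 → 1100001
  '{': special character: '{' = 123 → 1111011
= 1100001 1111011


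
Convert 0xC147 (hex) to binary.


Each hex digit → 4 binary bits:
  C = 1100
  1 = 0001
  4 = 0100
  7 = 0111
Concatenate: 1100 0001 0100 0111
= 1100000101000111


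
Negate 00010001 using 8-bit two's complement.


Original: 00010001
Step 1 - Invert all bits: 11101110
Step 2 - Add 1: 11101110 + 1
= 11101111 (represents -17)


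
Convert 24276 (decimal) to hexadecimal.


Divide by 16 repeatedly:
24276 ÷ 16 = 1517 remainder 4 (4)
1517 ÷ 16 = 94 remainder 13 (D)
94 ÷ 16 = 5 remainder 14 (E)
5 ÷ 16 = 0 remainder 5 (5)
Reading remainders bottom-up:
= 0x5ED4


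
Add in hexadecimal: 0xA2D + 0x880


Align and add column by column (LSB to MSB, each column mod 16 with carry):
  0A2D
+ 0880
  ----
  col 0: D(13) + 0(0) + 0 (carry in) = 13 → D(13), carry out 0
  col 1: 2(2) + 8(8) + 0 (carry in) = 10 → A(10), carry out 0
  col 2: A(10) + 8(8) + 0 (carry in) = 18 → 2(2), carry out 1
  col 3: 0(0) + 0(0) + 1 (carry in) = 1 → 1(1), carry out 0
Reading digits MSB→LSB: 12AD
Strip leading zeros: 12AD
= 0x12AD


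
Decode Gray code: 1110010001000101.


Gray code: 1110010001000101
MSB stays the same: 1
Each subsequent bit = prev_binary XOR current_gray:
  B[1] = 1 XOR 1 = 0
  B[2] = 0 XOR 1 = 1
  B[3] = 1 XOR 0 = 1
  B[4] = 1 XOR 0 = 1
  B[5] = 1 XOR 1 = 0
  B[6] = 0 XOR 0 = 0
  B[7] = 0 XOR 0 = 0
  B[8] = 0 XOR 0 = 0
  B[9] = 0 XOR 1 = 1
  B[10] = 1 XOR 0 = 1
  B[11] = 1 XOR 0 = 1
  B[12] = 1 XOR 0 = 1
  B[13] = 1 XOR 1 = 0
  B[14] = 0 XOR 0 = 0
  B[15] = 0 XOR 1 = 1
= 1011100001111001 (47225 decimal)


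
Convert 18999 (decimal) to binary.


Divide by 2 repeatedly:
18999 ÷ 2 = 9499 remainder 1
9499 ÷ 2 = 4749 remainder 1
4749 ÷ 2 = 2374 remainder 1
2374 ÷ 2 = 1187 remainder 0
1187 ÷ 2 = 593 remainder 1
593 ÷ 2 = 296 remainder 1
296 ÷ 2 = 148 remainder 0
148 ÷ 2 = 74 remainder 0
74 ÷ 2 = 37 remainder 0
37 ÷ 2 = 18 remainder 1
18 ÷ 2 = 9 remainder 0
9 ÷ 2 = 4 remainder 1
4 ÷ 2 = 2 remainder 0
2 ÷ 2 = 1 remainder 0
1 ÷ 2 = 0 remainder 1
Reading remainders bottom-up:
= 100101000110111


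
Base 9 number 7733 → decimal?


Positional values (base 9):
  3 × 9^0 = 3 × 1 = 3
  3 × 9^1 = 3 × 9 = 27
  7 × 9^2 = 7 × 81 = 567
  7 × 9^3 = 7 × 729 = 5103
Sum = 3 + 27 + 567 + 5103
= 5700


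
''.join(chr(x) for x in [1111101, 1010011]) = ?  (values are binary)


Codes (binary): 1111101 1010011
Per-code ASCII lookup:
  1111101 = 125  (special character) → '}'
  1010011 = 83  (range 65-90: uppercase, 83 - 65 = 18) → 'S'
= '}S'


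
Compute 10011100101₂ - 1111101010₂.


Align and subtract column by column (LSB to MSB, borrowing when needed):
  10011100101
- 01111101010
  -----------
  col 0: (1 - 0 borrow-in) - 0 → 1 - 0 = 1, borrow out 0
  col 1: (0 - 0 borrow-in) - 1 → borrow from next column: (0+2) - 1 = 1, borrow out 1
  col 2: (1 - 1 borrow-in) - 0 → 0 - 0 = 0, borrow out 0
  col 3: (0 - 0 borrow-in) - 1 → borrow from next column: (0+2) - 1 = 1, borrow out 1
  col 4: (0 - 1 borrow-in) - 0 → borrow from next column: (-1+2) - 0 = 1, borrow out 1
  col 5: (1 - 1 borrow-in) - 1 → borrow from next column: (0+2) - 1 = 1, borrow out 1
  col 6: (1 - 1 borrow-in) - 1 → borrow from next column: (0+2) - 1 = 1, borrow out 1
  col 7: (1 - 1 borrow-in) - 1 → borrow from next column: (0+2) - 1 = 1, borrow out 1
  col 8: (0 - 1 borrow-in) - 1 → borrow from next column: (-1+2) - 1 = 0, borrow out 1
  col 9: (0 - 1 borrow-in) - 1 → borrow from next column: (-1+2) - 1 = 0, borrow out 1
  col 10: (1 - 1 borrow-in) - 0 → 0 - 0 = 0, borrow out 0
Reading bits MSB→LSB: 00011111011
Strip leading zeros: 11111011
= 11111011
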